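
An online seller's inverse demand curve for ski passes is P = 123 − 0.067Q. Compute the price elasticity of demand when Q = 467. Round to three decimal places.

-2.931

At Q = 467, P = 123 − 0.067(467) = 91.71.
dP/dQ = −0.067, so dQ/dP = 1/(−0.067) = -14.925.
ε = (dQ/dP)(P/Q) = (-14.925)(91.71/467).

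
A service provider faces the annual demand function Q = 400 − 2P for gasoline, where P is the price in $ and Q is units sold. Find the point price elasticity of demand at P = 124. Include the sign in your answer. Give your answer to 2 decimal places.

At P = 124, Q = 152.
dQ/dP = −2.
ε = (dQ/dP)(P/Q) = (-2)(124/152).

-1.63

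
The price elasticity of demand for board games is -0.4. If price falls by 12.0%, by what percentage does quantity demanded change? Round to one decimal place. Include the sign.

4.8%

%ΔQ ≈ ε × %ΔP = (-0.4)(-12.0%) = 4.80%.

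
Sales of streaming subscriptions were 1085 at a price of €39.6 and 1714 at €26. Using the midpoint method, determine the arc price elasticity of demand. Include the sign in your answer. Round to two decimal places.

ΔQ = 1714 − 1085 = 629; ΔP = 26 − 39.6 = -13.6.
Midpoints: P̄ = 32.80, Q̄ = 1399.5.
ε = (ΔQ/ΔP)(P̄/Q̄) = (629/-13.6)(32.80/1399.5).

-1.08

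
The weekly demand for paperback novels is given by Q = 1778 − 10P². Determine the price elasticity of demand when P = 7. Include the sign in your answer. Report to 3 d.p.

-0.761

At P = 7, Q = 1288.
dQ/dP = −20P = -140.
ε = (dQ/dP)(P/Q) = (-140)(7/1288).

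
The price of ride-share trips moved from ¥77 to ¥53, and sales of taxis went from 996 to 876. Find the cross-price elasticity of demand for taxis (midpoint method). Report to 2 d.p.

0.35

ΔQ_x = 876 − 996 = -120; ΔP_y = 53 − 77 = -24.
Midpoints: P̄_y = 65.00, Q̄_x = 936.0.
ε_xy = (ΔQ_x/ΔP_y)(P̄_y/Q̄_x) = (-120/-24)(65.00/936.0).
ε_xy > 0, so the goods are substitutes.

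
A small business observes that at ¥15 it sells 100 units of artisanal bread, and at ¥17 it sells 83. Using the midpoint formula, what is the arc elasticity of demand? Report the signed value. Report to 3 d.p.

-1.486

ΔQ = 83 − 100 = -17; ΔP = 17 − 15 = 2.
Midpoints: P̄ = 16.00, Q̄ = 91.5.
ε = (ΔQ/ΔP)(P̄/Q̄) = (-17/2)(16.00/91.5).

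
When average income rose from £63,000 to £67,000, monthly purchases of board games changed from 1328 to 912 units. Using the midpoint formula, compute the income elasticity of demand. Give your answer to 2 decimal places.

-6.04

ΔQ = -416, ΔI = 4000. Midpoints: Ī = 65,000, Q̄ = 1120.0.
ε_I = (ΔQ/ΔI)(Ī/Q̄) = (-416/4000)(65000/1120.0).
ε_I < 0, so the good is inferior.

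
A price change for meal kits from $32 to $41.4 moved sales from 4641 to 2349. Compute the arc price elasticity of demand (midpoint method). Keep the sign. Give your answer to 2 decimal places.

ΔQ = 2349 − 4641 = -2292; ΔP = 41.4 − 32 = 9.4.
Midpoints: P̄ = 36.70, Q̄ = 3495.0.
ε = (ΔQ/ΔP)(P̄/Q̄) = (-2292/9.4)(36.70/3495.0).

-2.56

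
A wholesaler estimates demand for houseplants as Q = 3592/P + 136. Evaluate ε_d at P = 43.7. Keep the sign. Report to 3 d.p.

-0.377

At P = 43.7, Q = 218.197.
dQ/dP = −3592/P² = -1.881.
ε = (dQ/dP)(P/Q) = (-1.881)(43.7/218.197).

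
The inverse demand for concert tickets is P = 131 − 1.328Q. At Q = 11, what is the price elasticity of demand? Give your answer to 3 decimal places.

-7.968

At Q = 11, P = 131 − 1.328(11) = 116.39.
dP/dQ = −1.328, so dQ/dP = 1/(−1.328) = -0.753.
ε = (dQ/dP)(P/Q) = (-0.753)(116.39/11).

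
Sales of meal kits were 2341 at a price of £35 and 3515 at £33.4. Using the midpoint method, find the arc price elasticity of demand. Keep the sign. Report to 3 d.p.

ΔQ = 3515 − 2341 = 1174; ΔP = 33.4 − 35 = -1.6.
Midpoints: P̄ = 34.20, Q̄ = 2928.0.
ε = (ΔQ/ΔP)(P̄/Q̄) = (1174/-1.6)(34.20/2928.0).

-8.570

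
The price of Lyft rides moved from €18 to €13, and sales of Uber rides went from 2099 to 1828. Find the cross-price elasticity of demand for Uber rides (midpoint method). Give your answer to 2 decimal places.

0.43

ΔQ_x = 1828 − 2099 = -271; ΔP_y = 13 − 18 = -5.
Midpoints: P̄_y = 15.50, Q̄_x = 1963.5.
ε_xy = (ΔQ_x/ΔP_y)(P̄_y/Q̄_x) = (-271/-5)(15.50/1963.5).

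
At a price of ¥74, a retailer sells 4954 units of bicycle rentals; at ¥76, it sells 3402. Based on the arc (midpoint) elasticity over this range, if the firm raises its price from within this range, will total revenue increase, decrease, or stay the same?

decrease

Arc ε = (-1552/2)(75.00/4178.0) ≈ -13.930.
|ε| = 13.93 > 1, so demand is elastic. A price rise therefore reduces total revenue.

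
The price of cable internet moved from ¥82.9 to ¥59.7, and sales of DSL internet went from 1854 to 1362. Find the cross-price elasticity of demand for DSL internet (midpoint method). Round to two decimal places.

0.94

ΔQ_x = 1362 − 1854 = -492; ΔP_y = 59.7 − 82.9 = -23.2.
Midpoints: P̄_y = 71.30, Q̄_x = 1608.0.
ε_xy = (ΔQ_x/ΔP_y)(P̄_y/Q̄_x) = (-492/-23.2)(71.30/1608.0).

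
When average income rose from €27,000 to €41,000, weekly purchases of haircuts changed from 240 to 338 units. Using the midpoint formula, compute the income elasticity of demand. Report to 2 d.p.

ΔQ = 98, ΔI = 14000. Midpoints: Ī = 34,000, Q̄ = 289.0.
ε_I = (ΔQ/ΔI)(Ī/Q̄) = (98/14000)(34000/289.0).
ε_I > 0, so the good is normal.

0.82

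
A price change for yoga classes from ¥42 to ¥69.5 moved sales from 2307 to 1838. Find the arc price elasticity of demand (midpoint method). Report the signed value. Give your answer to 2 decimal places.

-0.46

ΔQ = 1838 − 2307 = -469; ΔP = 69.5 − 42 = 27.5.
Midpoints: P̄ = 55.75, Q̄ = 2072.5.
ε = (ΔQ/ΔP)(P̄/Q̄) = (-469/27.5)(55.75/2072.5).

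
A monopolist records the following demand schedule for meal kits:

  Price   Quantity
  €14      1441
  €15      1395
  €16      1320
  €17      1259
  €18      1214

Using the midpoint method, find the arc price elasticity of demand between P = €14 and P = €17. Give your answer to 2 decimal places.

At P = 14, Q = 1441; at P = 17, Q = 1259.
ΔQ = -182, ΔP = 3. Midpoints: P̄ = 15.50, Q̄ = 1350.0.
ε = (ΔQ/ΔP)(P̄/Q̄) = (-182/3)(15.50/1350.0).

-0.70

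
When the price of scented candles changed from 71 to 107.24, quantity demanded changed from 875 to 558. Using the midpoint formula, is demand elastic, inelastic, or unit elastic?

elastic

Arc ε ≈ -1.088.
|ε| = 1.09 > 1.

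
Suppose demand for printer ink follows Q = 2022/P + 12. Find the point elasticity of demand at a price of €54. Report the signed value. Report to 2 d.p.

At P = 54, Q = 49.444.
dQ/dP = −2022/P² = -0.693.
ε = (dQ/dP)(P/Q) = (-0.693)(54/49.444).
|ε| < 1, so demand is inelastic at this price.

-0.76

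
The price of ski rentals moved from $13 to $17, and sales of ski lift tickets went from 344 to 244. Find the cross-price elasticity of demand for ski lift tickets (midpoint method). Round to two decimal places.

ΔQ_x = 244 − 344 = -100; ΔP_y = 17 − 13 = 4.
Midpoints: P̄_y = 15.00, Q̄_x = 294.0.
ε_xy = (ΔQ_x/ΔP_y)(P̄_y/Q̄_x) = (-100/4)(15.00/294.0).

-1.28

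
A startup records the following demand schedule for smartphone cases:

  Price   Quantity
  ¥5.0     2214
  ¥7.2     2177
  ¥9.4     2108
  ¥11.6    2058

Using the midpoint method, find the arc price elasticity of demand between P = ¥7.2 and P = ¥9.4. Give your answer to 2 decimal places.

-0.12

At P = 7.2, Q = 2177; at P = 9.4, Q = 2108.
ΔQ = -69, ΔP = 2.2. Midpoints: P̄ = 8.30, Q̄ = 2142.5.
ε = (ΔQ/ΔP)(P̄/Q̄) = (-69/2.2)(8.30/2142.5).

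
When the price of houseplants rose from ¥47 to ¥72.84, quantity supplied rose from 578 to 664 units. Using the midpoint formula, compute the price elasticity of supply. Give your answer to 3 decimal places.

0.321

ΔQ = 664 − 578 = 86; ΔP = 72.84 − 47 = 25.84.
Midpoints: P̄ = 59.92, Q̄ = 621.0.
ε_s = (ΔQ/ΔP)(P̄/Q̄) = (86/25.84)(59.92/621.0).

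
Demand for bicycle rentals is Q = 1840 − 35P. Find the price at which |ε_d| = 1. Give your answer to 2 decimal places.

For linear demand Q = a − bP, ε = −bP/(a − bP). |ε| = 1 when bP = a − bP, i.e. P = a/(2b).
P = 1840/(2·35) = 1840/70 = 26.2857.

26.29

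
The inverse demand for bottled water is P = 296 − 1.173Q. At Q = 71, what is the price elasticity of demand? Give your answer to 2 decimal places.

-2.55

At Q = 71, P = 296 − 1.173(71) = 212.72.
dP/dQ = −1.173, so dQ/dP = 1/(−1.173) = -0.853.
ε = (dQ/dP)(P/Q) = (-0.853)(212.72/71).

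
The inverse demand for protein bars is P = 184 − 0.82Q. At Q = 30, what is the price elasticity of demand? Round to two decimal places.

At Q = 30, P = 184 − 0.82(30) = 159.40.
dP/dQ = −0.82, so dQ/dP = 1/(−0.82) = -1.220.
ε = (dQ/dP)(P/Q) = (-1.220)(159.40/30).

-6.48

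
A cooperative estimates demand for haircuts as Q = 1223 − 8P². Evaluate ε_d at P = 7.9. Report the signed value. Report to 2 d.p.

-1.38

At P = 7.9, Q = 723.720.
dQ/dP = −16P = -126.400.
ε = (dQ/dP)(P/Q) = (-126.400)(7.9/723.720).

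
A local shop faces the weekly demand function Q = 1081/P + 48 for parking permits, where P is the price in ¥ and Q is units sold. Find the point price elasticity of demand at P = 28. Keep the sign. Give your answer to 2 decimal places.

-0.45

At P = 28, Q = 86.607.
dQ/dP = −1081/P² = -1.379.
ε = (dQ/dP)(P/Q) = (-1.379)(28/86.607).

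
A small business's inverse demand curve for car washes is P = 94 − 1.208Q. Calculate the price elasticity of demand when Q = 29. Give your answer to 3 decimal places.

-1.683

At Q = 29, P = 94 − 1.208(29) = 58.97.
dP/dQ = −1.208, so dQ/dP = 1/(−1.208) = -0.828.
ε = (dQ/dP)(P/Q) = (-0.828)(58.97/29).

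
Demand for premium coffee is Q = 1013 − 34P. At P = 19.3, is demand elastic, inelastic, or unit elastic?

Q = 356.800, dQ/dP = -34.
ε = (dQ/dP)(P/Q) ≈ -1.839.
|ε| = 1.84 > 1.

elastic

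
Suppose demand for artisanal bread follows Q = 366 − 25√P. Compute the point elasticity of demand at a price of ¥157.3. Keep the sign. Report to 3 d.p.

-2.989

At P = 157.3, Q = 52.452.
dQ/dP = −25/(2√P) = -0.997.
ε = (dQ/dP)(P/Q) = (-0.997)(157.3/52.452).
|ε| > 1, so demand is elastic at this price.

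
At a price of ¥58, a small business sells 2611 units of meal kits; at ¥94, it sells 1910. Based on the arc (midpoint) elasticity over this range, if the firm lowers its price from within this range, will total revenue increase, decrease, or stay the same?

Arc ε = (-701/36)(76.00/2260.5) ≈ -0.655.
|ε| = 0.65 < 1, so demand is inelastic. A price cut therefore reduces total revenue.

decrease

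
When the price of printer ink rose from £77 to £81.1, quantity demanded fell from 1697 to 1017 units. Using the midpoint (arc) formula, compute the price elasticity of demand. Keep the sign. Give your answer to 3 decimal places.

ΔQ = 1017 − 1697 = -680; ΔP = 81.1 − 77 = 4.1.
Midpoints: P̄ = 79.05, Q̄ = 1357.0.
ε = (ΔQ/ΔP)(P̄/Q̄) = (-680/4.1)(79.05/1357.0).

-9.662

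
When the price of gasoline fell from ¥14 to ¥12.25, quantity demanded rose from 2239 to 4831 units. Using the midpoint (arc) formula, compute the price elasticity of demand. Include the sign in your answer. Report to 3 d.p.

-5.499

ΔQ = 4831 − 2239 = 2592; ΔP = 12.25 − 14 = -1.75.
Midpoints: P̄ = 13.12, Q̄ = 3535.0.
ε = (ΔQ/ΔP)(P̄/Q̄) = (2592/-1.75)(13.12/3535.0).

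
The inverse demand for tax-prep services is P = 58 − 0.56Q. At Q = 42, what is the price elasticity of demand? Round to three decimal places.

At Q = 42, P = 58 − 0.56(42) = 34.48.
dP/dQ = −0.56, so dQ/dP = 1/(−0.56) = -1.786.
ε = (dQ/dP)(P/Q) = (-1.786)(34.48/42).

-1.466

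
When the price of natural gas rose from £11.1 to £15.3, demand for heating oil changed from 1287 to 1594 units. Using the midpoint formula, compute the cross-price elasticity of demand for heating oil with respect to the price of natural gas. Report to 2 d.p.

ΔQ_x = 1594 − 1287 = 307; ΔP_y = 15.3 − 11.1 = 4.2.
Midpoints: P̄_y = 13.20, Q̄_x = 1440.5.
ε_xy = (ΔQ_x/ΔP_y)(P̄_y/Q̄_x) = (307/4.2)(13.20/1440.5).

0.67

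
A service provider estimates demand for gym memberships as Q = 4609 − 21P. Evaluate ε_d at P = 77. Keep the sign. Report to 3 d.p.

At P = 77, Q = 2992.
dQ/dP = −21.
ε = (dQ/dP)(P/Q) = (-21)(77/2992).

-0.540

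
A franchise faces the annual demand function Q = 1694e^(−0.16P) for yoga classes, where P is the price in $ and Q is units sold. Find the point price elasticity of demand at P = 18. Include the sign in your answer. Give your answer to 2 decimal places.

At P = 18, Q = 95.092.
dQ/dP = −0.16·1694e^(−0.16P) = −0.16Q = -15.215.
ε = (dQ/dP)(P/Q) = (-15.215)(18/95.092).

-2.88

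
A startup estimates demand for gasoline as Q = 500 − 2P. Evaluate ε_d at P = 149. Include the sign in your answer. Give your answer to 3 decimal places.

-1.475

At P = 149, Q = 202.
dQ/dP = −2.
ε = (dQ/dP)(P/Q) = (-2)(149/202).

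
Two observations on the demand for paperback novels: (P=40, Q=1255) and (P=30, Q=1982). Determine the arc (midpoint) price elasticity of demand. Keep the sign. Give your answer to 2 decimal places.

-1.57

ΔQ = 1982 − 1255 = 727; ΔP = 30 − 40 = -10.
Midpoints: P̄ = 35.00, Q̄ = 1618.5.
ε = (ΔQ/ΔP)(P̄/Q̄) = (727/-10)(35.00/1618.5).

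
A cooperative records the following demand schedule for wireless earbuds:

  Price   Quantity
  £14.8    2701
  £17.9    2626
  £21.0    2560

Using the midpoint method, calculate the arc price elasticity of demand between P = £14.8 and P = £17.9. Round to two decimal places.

-0.15

At P = 14.8, Q = 2701; at P = 17.9, Q = 2626.
ΔQ = -75, ΔP = 3.1. Midpoints: P̄ = 16.35, Q̄ = 2663.5.
ε = (ΔQ/ΔP)(P̄/Q̄) = (-75/3.1)(16.35/2663.5).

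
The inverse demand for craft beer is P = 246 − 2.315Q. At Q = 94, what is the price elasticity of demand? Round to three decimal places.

At Q = 94, P = 246 − 2.315(94) = 28.39.
dP/dQ = −2.315, so dQ/dP = 1/(−2.315) = -0.432.
ε = (dQ/dP)(P/Q) = (-0.432)(28.39/94).

-0.130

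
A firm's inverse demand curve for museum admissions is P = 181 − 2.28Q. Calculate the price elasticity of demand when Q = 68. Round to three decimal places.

At Q = 68, P = 181 − 2.28(68) = 25.96.
dP/dQ = −2.28, so dQ/dP = 1/(−2.28) = -0.439.
ε = (dQ/dP)(P/Q) = (-0.439)(25.96/68).

-0.167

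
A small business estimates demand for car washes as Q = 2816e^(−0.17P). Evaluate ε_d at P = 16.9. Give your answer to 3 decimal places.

-2.873

At P = 16.9, Q = 159.186.
dQ/dP = −0.17·2816e^(−0.17P) = −0.17Q = -27.062.
ε = (dQ/dP)(P/Q) = (-27.062)(16.9/159.186).
|ε| > 1, so demand is elastic at this price.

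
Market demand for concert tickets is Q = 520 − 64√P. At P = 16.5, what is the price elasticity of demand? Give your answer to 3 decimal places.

At P = 16.5, Q = 260.031.
dQ/dP = −64/(2√P) = -7.878.
ε = (dQ/dP)(P/Q) = (-7.878)(16.5/260.031).

-0.500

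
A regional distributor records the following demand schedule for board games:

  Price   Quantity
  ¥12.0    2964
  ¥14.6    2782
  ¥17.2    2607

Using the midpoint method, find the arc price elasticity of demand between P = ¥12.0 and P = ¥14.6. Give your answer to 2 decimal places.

-0.32

At P = 12.0, Q = 2964; at P = 14.6, Q = 2782.
ΔQ = -182, ΔP = 2.6. Midpoints: P̄ = 13.30, Q̄ = 2873.0.
ε = (ΔQ/ΔP)(P̄/Q̄) = (-182/2.6)(13.30/2873.0).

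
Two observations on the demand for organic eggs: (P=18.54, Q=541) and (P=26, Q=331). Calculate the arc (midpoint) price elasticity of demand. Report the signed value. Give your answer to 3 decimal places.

-1.438

ΔQ = 331 − 541 = -210; ΔP = 26 − 18.54 = 7.46.
Midpoints: P̄ = 22.27, Q̄ = 436.0.
ε = (ΔQ/ΔP)(P̄/Q̄) = (-210/7.46)(22.27/436.0).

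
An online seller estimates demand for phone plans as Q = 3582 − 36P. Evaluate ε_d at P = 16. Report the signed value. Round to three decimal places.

At P = 16, Q = 3006.
dQ/dP = −36.
ε = (dQ/dP)(P/Q) = (-36)(16/3006).

-0.192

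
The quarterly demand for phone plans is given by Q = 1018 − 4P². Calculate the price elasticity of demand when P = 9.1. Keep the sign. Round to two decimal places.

At P = 9.1, Q = 686.760.
dQ/dP = −8P = -72.800.
ε = (dQ/dP)(P/Q) = (-72.800)(9.1/686.760).

-0.96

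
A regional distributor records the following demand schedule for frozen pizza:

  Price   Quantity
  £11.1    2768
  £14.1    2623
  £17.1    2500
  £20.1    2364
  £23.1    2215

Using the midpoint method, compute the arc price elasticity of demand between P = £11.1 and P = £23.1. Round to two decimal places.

-0.32

At P = 11.1, Q = 2768; at P = 23.1, Q = 2215.
ΔQ = -553, ΔP = 12.0. Midpoints: P̄ = 17.10, Q̄ = 2491.5.
ε = (ΔQ/ΔP)(P̄/Q̄) = (-553/12.0)(17.10/2491.5).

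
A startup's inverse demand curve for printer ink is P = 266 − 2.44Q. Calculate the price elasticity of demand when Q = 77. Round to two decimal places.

At Q = 77, P = 266 − 2.44(77) = 78.12.
dP/dQ = −2.44, so dQ/dP = 1/(−2.44) = -0.410.
ε = (dQ/dP)(P/Q) = (-0.410)(78.12/77).

-0.42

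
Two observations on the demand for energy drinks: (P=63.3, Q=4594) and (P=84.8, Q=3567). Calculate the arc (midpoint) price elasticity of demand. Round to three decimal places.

-0.867

ΔQ = 3567 − 4594 = -1027; ΔP = 84.8 − 63.3 = 21.5.
Midpoints: P̄ = 74.05, Q̄ = 4080.5.
ε = (ΔQ/ΔP)(P̄/Q̄) = (-1027/21.5)(74.05/4080.5).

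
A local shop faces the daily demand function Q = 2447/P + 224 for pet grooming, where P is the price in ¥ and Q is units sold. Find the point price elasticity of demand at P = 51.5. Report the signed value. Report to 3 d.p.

At P = 51.5, Q = 271.515.
dQ/dP = −2447/P² = -0.923.
ε = (dQ/dP)(P/Q) = (-0.923)(51.5/271.515).

-0.175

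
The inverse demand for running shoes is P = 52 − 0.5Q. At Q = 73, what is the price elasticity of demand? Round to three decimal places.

At Q = 73, P = 52 − 0.5(73) = 15.50.
dP/dQ = −0.5, so dQ/dP = 1/(−0.5) = -2.000.
ε = (dQ/dP)(P/Q) = (-2.000)(15.50/73).

-0.425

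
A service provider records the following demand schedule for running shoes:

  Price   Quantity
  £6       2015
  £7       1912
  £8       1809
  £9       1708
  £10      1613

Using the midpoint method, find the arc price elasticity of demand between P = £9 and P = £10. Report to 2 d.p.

At P = 9, Q = 1708; at P = 10, Q = 1613.
ΔQ = -95, ΔP = 1. Midpoints: P̄ = 9.50, Q̄ = 1660.5.
ε = (ΔQ/ΔP)(P̄/Q̄) = (-95/1)(9.50/1660.5).

-0.54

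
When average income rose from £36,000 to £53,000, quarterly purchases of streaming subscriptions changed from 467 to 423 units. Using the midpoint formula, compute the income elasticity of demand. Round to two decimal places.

ΔQ = -44, ΔI = 17000. Midpoints: Ī = 44,500, Q̄ = 445.0.
ε_I = (ΔQ/ΔI)(Ī/Q̄) = (-44/17000)(44500/445.0).
ε_I < 0, so the good is inferior.

-0.26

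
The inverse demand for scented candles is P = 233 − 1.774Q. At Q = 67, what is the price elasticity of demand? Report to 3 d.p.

-0.960

At Q = 67, P = 233 − 1.774(67) = 114.14.
dP/dQ = −1.774, so dQ/dP = 1/(−1.774) = -0.564.
ε = (dQ/dP)(P/Q) = (-0.564)(114.14/67).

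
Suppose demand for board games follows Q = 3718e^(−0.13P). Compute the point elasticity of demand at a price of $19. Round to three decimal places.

-2.470

At P = 19, Q = 314.487.
dQ/dP = −0.13·3718e^(−0.13P) = −0.13Q = -40.883.
ε = (dQ/dP)(P/Q) = (-40.883)(19/314.487).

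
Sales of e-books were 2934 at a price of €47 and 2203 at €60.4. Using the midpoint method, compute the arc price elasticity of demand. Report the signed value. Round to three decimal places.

ΔQ = 2203 − 2934 = -731; ΔP = 60.4 − 47 = 13.4.
Midpoints: P̄ = 53.70, Q̄ = 2568.5.
ε = (ΔQ/ΔP)(P̄/Q̄) = (-731/13.4)(53.70/2568.5).

-1.141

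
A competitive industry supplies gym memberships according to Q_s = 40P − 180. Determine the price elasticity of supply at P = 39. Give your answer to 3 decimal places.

1.130

At P = 39, Q_s = 1380.
dQ_s/dP = 40.
ε_s = (dQ_s/dP)(P/Q_s) = (40)(39/1380).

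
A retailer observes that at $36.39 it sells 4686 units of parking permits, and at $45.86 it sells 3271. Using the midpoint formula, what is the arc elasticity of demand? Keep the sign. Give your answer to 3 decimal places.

-1.545

ΔQ = 3271 − 4686 = -1415; ΔP = 45.86 − 36.39 = 9.47.
Midpoints: P̄ = 41.12, Q̄ = 3978.5.
ε = (ΔQ/ΔP)(P̄/Q̄) = (-1415/9.47)(41.12/3978.5).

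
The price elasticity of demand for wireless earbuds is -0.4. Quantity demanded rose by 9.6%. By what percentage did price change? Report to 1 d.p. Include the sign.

%ΔP ≈ %ΔQ / ε = (9.6%)/(-0.4) = -24.00%.

-24.0%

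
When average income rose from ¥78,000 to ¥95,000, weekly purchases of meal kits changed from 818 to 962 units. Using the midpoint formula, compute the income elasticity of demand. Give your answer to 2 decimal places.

ΔQ = 144, ΔI = 17000. Midpoints: Ī = 86,500, Q̄ = 890.0.
ε_I = (ΔQ/ΔI)(Ī/Q̄) = (144/17000)(86500/890.0).

0.82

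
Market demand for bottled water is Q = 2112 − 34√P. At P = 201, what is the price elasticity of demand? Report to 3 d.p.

-0.148

At P = 201, Q = 1629.967.
dQ/dP = −34/(2√P) = -1.199.
ε = (dQ/dP)(P/Q) = (-1.199)(201/1629.967).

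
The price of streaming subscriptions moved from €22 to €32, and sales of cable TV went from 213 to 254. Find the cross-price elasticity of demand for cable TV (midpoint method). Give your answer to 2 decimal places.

ΔQ_x = 254 − 213 = 41; ΔP_y = 32 − 22 = 10.
Midpoints: P̄_y = 27.00, Q̄_x = 233.5.
ε_xy = (ΔQ_x/ΔP_y)(P̄_y/Q̄_x) = (41/10)(27.00/233.5).

0.47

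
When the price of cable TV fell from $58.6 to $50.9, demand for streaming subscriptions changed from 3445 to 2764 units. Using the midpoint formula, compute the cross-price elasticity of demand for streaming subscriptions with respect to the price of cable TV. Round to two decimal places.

ΔQ_x = 2764 − 3445 = -681; ΔP_y = 50.9 − 58.6 = -7.7.
Midpoints: P̄_y = 54.75, Q̄_x = 3104.5.
ε_xy = (ΔQ_x/ΔP_y)(P̄_y/Q̄_x) = (-681/-7.7)(54.75/3104.5).

1.56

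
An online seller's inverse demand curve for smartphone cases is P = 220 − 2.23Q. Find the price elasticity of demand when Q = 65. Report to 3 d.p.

At Q = 65, P = 220 − 2.23(65) = 75.05.
dP/dQ = −2.23, so dQ/dP = 1/(−2.23) = -0.448.
ε = (dQ/dP)(P/Q) = (-0.448)(75.05/65).

-0.518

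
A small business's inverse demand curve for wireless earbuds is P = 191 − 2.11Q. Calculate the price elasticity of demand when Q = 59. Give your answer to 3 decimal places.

-0.534

At Q = 59, P = 191 − 2.11(59) = 66.51.
dP/dQ = −2.11, so dQ/dP = 1/(−2.11) = -0.474.
ε = (dQ/dP)(P/Q) = (-0.474)(66.51/59).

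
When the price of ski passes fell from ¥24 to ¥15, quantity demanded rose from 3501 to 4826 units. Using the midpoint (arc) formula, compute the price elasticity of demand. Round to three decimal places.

-0.690

ΔQ = 4826 − 3501 = 1325; ΔP = 15 − 24 = -9.
Midpoints: P̄ = 19.50, Q̄ = 4163.5.
ε = (ΔQ/ΔP)(P̄/Q̄) = (1325/-9)(19.50/4163.5).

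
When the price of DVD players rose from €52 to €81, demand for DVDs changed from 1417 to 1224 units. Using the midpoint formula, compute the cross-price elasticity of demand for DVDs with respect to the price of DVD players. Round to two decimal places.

ΔQ_x = 1224 − 1417 = -193; ΔP_y = 81 − 52 = 29.
Midpoints: P̄_y = 66.50, Q̄_x = 1320.5.
ε_xy = (ΔQ_x/ΔP_y)(P̄_y/Q̄_x) = (-193/29)(66.50/1320.5).
ε_xy < 0, so the goods are complements.

-0.34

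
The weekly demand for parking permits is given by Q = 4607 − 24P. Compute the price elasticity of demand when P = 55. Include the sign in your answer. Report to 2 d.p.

At P = 55, Q = 3287.
dQ/dP = −24.
ε = (dQ/dP)(P/Q) = (-24)(55/3287).
|ε| < 1, so demand is inelastic at this price.

-0.40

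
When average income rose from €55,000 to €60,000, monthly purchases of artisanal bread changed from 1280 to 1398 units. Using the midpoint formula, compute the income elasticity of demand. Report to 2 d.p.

1.01

ΔQ = 118, ΔI = 5000. Midpoints: Ī = 57,500, Q̄ = 1339.0.
ε_I = (ΔQ/ΔI)(Ī/Q̄) = (118/5000)(57500/1339.0).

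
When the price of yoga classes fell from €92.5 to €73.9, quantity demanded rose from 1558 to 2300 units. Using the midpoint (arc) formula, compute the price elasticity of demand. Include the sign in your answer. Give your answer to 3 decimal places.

ΔQ = 2300 − 1558 = 742; ΔP = 73.9 − 92.5 = -18.6.
Midpoints: P̄ = 83.20, Q̄ = 1929.0.
ε = (ΔQ/ΔP)(P̄/Q̄) = (742/-18.6)(83.20/1929.0).

-1.721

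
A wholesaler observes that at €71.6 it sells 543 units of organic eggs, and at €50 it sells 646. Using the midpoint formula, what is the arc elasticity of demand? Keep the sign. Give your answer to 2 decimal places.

ΔQ = 646 − 543 = 103; ΔP = 50 − 71.6 = -21.6.
Midpoints: P̄ = 60.80, Q̄ = 594.5.
ε = (ΔQ/ΔP)(P̄/Q̄) = (103/-21.6)(60.80/594.5).

-0.49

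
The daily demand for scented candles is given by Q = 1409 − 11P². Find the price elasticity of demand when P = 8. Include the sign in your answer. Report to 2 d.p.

At P = 8, Q = 705.
dQ/dP = −22P = -176.
ε = (dQ/dP)(P/Q) = (-176)(8/705).

-2.00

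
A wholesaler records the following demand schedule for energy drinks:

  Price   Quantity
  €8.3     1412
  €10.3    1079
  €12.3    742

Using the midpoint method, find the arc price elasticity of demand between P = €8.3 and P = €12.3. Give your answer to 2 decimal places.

-1.60

At P = 8.3, Q = 1412; at P = 12.3, Q = 742.
ΔQ = -670, ΔP = 4.0. Midpoints: P̄ = 10.30, Q̄ = 1077.0.
ε = (ΔQ/ΔP)(P̄/Q̄) = (-670/4.0)(10.30/1077.0).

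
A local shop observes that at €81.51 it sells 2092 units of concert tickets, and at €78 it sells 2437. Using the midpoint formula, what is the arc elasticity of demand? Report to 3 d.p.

-3.462

ΔQ = 2437 − 2092 = 345; ΔP = 78 − 81.51 = -3.51.
Midpoints: P̄ = 79.75, Q̄ = 2264.5.
ε = (ΔQ/ΔP)(P̄/Q̄) = (345/-3.51)(79.75/2264.5).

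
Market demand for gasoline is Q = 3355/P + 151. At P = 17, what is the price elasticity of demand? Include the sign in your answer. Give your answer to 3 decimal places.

At P = 17, Q = 348.353.
dQ/dP = −3355/P² = -11.609.
ε = (dQ/dP)(P/Q) = (-11.609)(17/348.353).

-0.567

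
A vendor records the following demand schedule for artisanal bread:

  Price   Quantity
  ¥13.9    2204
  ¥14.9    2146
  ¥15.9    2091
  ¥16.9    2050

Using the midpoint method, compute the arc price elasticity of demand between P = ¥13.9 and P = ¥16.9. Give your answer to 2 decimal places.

-0.37

At P = 13.9, Q = 2204; at P = 16.9, Q = 2050.
ΔQ = -154, ΔP = 3.0. Midpoints: P̄ = 15.40, Q̄ = 2127.0.
ε = (ΔQ/ΔP)(P̄/Q̄) = (-154/3.0)(15.40/2127.0).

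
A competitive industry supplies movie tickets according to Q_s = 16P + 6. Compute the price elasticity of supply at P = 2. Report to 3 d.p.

At P = 2, Q_s = 38.
dQ_s/dP = 16.
ε_s = (dQ_s/dP)(P/Q_s) = (16)(2/38).

0.842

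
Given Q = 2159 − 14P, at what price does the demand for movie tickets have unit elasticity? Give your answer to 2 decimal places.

For linear demand Q = a − bP, ε = −bP/(a − bP). |ε| = 1 when bP = a − bP, i.e. P = a/(2b).
P = 2159/(2·14) = 2159/28 = 77.1071.

77.11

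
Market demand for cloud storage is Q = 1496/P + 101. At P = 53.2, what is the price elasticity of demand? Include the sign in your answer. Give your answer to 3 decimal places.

At P = 53.2, Q = 129.120.
dQ/dP = −1496/P² = -0.529.
ε = (dQ/dP)(P/Q) = (-0.529)(53.2/129.120).
|ε| < 1, so demand is inelastic at this price.

-0.218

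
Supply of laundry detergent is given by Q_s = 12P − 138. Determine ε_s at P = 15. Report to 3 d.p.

4.286

At P = 15, Q_s = 42.
dQ_s/dP = 12.
ε_s = (dQ_s/dP)(P/Q_s) = (12)(15/42).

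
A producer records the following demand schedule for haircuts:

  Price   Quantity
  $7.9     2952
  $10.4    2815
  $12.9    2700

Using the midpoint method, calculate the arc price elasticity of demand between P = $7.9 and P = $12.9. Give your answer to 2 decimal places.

At P = 7.9, Q = 2952; at P = 12.9, Q = 2700.
ΔQ = -252, ΔP = 5.0. Midpoints: P̄ = 10.40, Q̄ = 2826.0.
ε = (ΔQ/ΔP)(P̄/Q̄) = (-252/5.0)(10.40/2826.0).

-0.19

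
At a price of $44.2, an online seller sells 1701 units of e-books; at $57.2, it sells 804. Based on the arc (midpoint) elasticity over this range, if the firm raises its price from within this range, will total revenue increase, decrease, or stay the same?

decrease

Arc ε = (-897/13)(50.70/1252.5) ≈ -2.793.
|ε| = 2.79 > 1, so demand is elastic. A price rise therefore reduces total revenue.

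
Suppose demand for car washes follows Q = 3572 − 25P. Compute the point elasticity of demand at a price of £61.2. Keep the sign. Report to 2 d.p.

At P = 61.2, Q = 2042.
dQ/dP = −25.
ε = (dQ/dP)(P/Q) = (-25)(61.2/2042).
|ε| < 1, so demand is inelastic at this price.

-0.75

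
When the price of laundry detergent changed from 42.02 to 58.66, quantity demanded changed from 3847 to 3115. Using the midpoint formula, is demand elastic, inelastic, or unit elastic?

inelastic

Arc ε ≈ -0.636.
|ε| = 0.64 < 1.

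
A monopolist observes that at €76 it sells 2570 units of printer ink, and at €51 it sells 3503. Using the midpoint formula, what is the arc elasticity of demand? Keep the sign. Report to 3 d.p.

ΔQ = 3503 − 2570 = 933; ΔP = 51 − 76 = -25.
Midpoints: P̄ = 63.50, Q̄ = 3036.5.
ε = (ΔQ/ΔP)(P̄/Q̄) = (933/-25)(63.50/3036.5).

-0.780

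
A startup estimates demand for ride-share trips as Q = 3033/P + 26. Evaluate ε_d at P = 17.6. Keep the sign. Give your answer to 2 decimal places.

-0.87

At P = 17.6, Q = 198.330.
dQ/dP = −3033/P² = -9.791.
ε = (dQ/dP)(P/Q) = (-9.791)(17.6/198.330).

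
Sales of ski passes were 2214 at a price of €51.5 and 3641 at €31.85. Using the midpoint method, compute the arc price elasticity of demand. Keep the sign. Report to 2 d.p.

ΔQ = 3641 − 2214 = 1427; ΔP = 31.85 − 51.5 = -19.65.
Midpoints: P̄ = 41.67, Q̄ = 2927.5.
ε = (ΔQ/ΔP)(P̄/Q̄) = (1427/-19.65)(41.67/2927.5).

-1.03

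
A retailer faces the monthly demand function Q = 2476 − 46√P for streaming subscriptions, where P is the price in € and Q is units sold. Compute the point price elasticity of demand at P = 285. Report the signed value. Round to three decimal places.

-0.228

At P = 285, Q = 1699.431.
dQ/dP = −46/(2√P) = -1.362.
ε = (dQ/dP)(P/Q) = (-1.362)(285/1699.431).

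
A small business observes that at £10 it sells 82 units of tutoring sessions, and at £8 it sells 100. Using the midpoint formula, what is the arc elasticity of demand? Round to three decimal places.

-0.890

ΔQ = 100 − 82 = 18; ΔP = 8 − 10 = -2.
Midpoints: P̄ = 9.00, Q̄ = 91.0.
ε = (ΔQ/ΔP)(P̄/Q̄) = (18/-2)(9.00/91.0).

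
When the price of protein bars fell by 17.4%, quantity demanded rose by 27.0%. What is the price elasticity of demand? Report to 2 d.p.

-1.55

ε = %ΔQ / %ΔP = (27.0)/(-17.4) = -1.552.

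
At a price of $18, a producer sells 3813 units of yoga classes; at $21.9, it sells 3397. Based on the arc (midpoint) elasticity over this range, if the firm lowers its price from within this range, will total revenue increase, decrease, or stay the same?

decrease

Arc ε = (-416/3.9)(19.95/3605.0) ≈ -0.590.
|ε| = 0.59 < 1, so demand is inelastic. A price cut therefore reduces total revenue.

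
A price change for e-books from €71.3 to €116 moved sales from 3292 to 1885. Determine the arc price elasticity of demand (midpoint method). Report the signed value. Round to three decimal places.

ΔQ = 1885 − 3292 = -1407; ΔP = 116 − 71.3 = 44.7.
Midpoints: P̄ = 93.65, Q̄ = 2588.5.
ε = (ΔQ/ΔP)(P̄/Q̄) = (-1407/44.7)(93.65/2588.5).

-1.139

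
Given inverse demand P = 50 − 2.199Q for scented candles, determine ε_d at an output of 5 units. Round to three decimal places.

-3.548

At Q = 5, P = 50 − 2.199(5) = 39.01.
dP/dQ = −2.199, so dQ/dP = 1/(−2.199) = -0.455.
ε = (dQ/dP)(P/Q) = (-0.455)(39.01/5).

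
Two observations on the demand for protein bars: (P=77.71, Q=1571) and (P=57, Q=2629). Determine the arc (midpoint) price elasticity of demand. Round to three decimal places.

-1.639

ΔQ = 2629 − 1571 = 1058; ΔP = 57 − 77.71 = -20.71.
Midpoints: P̄ = 67.35, Q̄ = 2100.0.
ε = (ΔQ/ΔP)(P̄/Q̄) = (1058/-20.71)(67.35/2100.0).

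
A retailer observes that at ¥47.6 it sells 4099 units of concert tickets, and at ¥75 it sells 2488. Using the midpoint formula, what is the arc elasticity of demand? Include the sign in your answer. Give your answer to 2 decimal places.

-1.09

ΔQ = 2488 − 4099 = -1611; ΔP = 75 − 47.6 = 27.4.
Midpoints: P̄ = 61.30, Q̄ = 3293.5.
ε = (ΔQ/ΔP)(P̄/Q̄) = (-1611/27.4)(61.30/3293.5).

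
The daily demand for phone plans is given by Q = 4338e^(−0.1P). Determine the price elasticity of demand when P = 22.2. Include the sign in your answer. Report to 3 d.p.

At P = 22.2, Q = 471.146.
dQ/dP = −0.1·4338e^(−0.1P) = −0.1Q = -47.115.
ε = (dQ/dP)(P/Q) = (-47.115)(22.2/471.146).
|ε| > 1, so demand is elastic at this price.

-2.220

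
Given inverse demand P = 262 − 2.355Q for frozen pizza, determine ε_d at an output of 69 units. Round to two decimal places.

At Q = 69, P = 262 − 2.355(69) = 99.50.
dP/dQ = −2.355, so dQ/dP = 1/(−2.355) = -0.425.
ε = (dQ/dP)(P/Q) = (-0.425)(99.50/69).

-0.61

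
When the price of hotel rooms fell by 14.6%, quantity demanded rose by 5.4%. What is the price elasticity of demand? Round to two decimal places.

ε = %ΔQ / %ΔP = (5.4)/(-14.6) = -0.370.

-0.37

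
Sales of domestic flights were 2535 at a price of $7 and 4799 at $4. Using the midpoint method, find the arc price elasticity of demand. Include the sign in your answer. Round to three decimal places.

ΔQ = 4799 − 2535 = 2264; ΔP = 4 − 7 = -3.
Midpoints: P̄ = 5.50, Q̄ = 3667.0.
ε = (ΔQ/ΔP)(P̄/Q̄) = (2264/-3)(5.50/3667.0).

-1.132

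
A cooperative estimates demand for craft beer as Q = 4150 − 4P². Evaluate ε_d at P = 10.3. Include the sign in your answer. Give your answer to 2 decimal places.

-0.23

At P = 10.3, Q = 3725.640.
dQ/dP = −8P = -82.400.
ε = (dQ/dP)(P/Q) = (-82.400)(10.3/3725.640).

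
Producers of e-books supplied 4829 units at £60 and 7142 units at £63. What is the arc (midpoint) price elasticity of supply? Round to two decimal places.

ΔQ = 7142 − 4829 = 2313; ΔP = 63 − 60 = 3.
Midpoints: P̄ = 61.50, Q̄ = 5985.5.
ε_s = (ΔQ/ΔP)(P̄/Q̄) = (2313/3)(61.50/5985.5).

7.92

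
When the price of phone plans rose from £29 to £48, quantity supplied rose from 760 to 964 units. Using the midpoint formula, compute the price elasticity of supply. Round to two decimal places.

ΔQ = 964 − 760 = 204; ΔP = 48 − 29 = 19.
Midpoints: P̄ = 38.50, Q̄ = 862.0.
ε_s = (ΔQ/ΔP)(P̄/Q̄) = (204/19)(38.50/862.0).

0.48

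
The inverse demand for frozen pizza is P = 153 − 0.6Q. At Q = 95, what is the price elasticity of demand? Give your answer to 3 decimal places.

-1.684

At Q = 95, P = 153 − 0.6(95) = 96.00.
dP/dQ = −0.6, so dQ/dP = 1/(−0.6) = -1.667.
ε = (dQ/dP)(P/Q) = (-1.667)(96.00/95).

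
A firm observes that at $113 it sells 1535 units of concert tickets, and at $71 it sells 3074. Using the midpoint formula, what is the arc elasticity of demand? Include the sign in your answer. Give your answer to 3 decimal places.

-1.463

ΔQ = 3074 − 1535 = 1539; ΔP = 71 − 113 = -42.
Midpoints: P̄ = 92.00, Q̄ = 2304.5.
ε = (ΔQ/ΔP)(P̄/Q̄) = (1539/-42)(92.00/2304.5).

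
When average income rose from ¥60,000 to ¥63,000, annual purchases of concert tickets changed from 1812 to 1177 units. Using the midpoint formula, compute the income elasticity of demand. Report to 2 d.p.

-8.71

ΔQ = -635, ΔI = 3000. Midpoints: Ī = 61,500, Q̄ = 1494.5.
ε_I = (ΔQ/ΔI)(Ī/Q̄) = (-635/3000)(61500/1494.5).
ε_I < 0, so the good is inferior.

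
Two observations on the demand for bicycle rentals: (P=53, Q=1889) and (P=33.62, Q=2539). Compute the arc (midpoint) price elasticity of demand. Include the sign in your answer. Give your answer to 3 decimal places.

ΔQ = 2539 − 1889 = 650; ΔP = 33.62 − 53 = -19.38.
Midpoints: P̄ = 43.31, Q̄ = 2214.0.
ε = (ΔQ/ΔP)(P̄/Q̄) = (650/-19.38)(43.31/2214.0).

-0.656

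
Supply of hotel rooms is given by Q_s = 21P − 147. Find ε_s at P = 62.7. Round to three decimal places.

1.126

At P = 62.7, Q_s = 1169.70.
dQ_s/dP = 21.
ε_s = (dQ_s/dP)(P/Q_s) = (21)(62.7/1169.70).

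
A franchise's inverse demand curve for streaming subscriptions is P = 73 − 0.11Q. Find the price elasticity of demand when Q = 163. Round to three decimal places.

-3.071

At Q = 163, P = 73 − 0.11(163) = 55.07.
dP/dQ = −0.11, so dQ/dP = 1/(−0.11) = -9.091.
ε = (dQ/dP)(P/Q) = (-9.091)(55.07/163).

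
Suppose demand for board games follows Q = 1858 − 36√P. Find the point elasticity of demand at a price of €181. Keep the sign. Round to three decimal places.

At P = 181, Q = 1373.670.
dQ/dP = −36/(2√P) = -1.338.
ε = (dQ/dP)(P/Q) = (-1.338)(181/1373.670).

-0.176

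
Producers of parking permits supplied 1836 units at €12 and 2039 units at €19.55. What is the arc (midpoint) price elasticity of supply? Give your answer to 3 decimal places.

0.219

ΔQ = 2039 − 1836 = 203; ΔP = 19.55 − 12 = 7.55.
Midpoints: P̄ = 15.78, Q̄ = 1937.5.
ε_s = (ΔQ/ΔP)(P̄/Q̄) = (203/7.55)(15.78/1937.5).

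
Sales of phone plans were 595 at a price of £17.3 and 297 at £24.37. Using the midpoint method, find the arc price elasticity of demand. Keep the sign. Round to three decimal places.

-1.969

ΔQ = 297 − 595 = -298; ΔP = 24.37 − 17.3 = 7.07.
Midpoints: P̄ = 20.84, Q̄ = 446.0.
ε = (ΔQ/ΔP)(P̄/Q̄) = (-298/7.07)(20.84/446.0).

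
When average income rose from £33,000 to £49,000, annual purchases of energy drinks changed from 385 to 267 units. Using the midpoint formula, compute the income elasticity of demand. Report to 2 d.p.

-0.93

ΔQ = -118, ΔI = 16000. Midpoints: Ī = 41,000, Q̄ = 326.0.
ε_I = (ΔQ/ΔI)(Ī/Q̄) = (-118/16000)(41000/326.0).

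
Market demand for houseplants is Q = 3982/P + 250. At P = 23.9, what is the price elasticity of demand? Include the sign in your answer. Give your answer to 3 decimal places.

At P = 23.9, Q = 416.611.
dQ/dP = −3982/P² = -6.971.
ε = (dQ/dP)(P/Q) = (-6.971)(23.9/416.611).
|ε| < 1, so demand is inelastic at this price.

-0.400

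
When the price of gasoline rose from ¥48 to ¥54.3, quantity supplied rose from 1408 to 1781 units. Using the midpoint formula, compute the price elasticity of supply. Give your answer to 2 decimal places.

1.90

ΔQ = 1781 − 1408 = 373; ΔP = 54.3 − 48 = 6.3.
Midpoints: P̄ = 51.15, Q̄ = 1594.5.
ε_s = (ΔQ/ΔP)(P̄/Q̄) = (373/6.3)(51.15/1594.5).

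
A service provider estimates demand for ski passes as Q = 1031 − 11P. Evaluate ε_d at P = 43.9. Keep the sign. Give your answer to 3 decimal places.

-0.881

At P = 43.9, Q = 548.100.
dQ/dP = −11.
ε = (dQ/dP)(P/Q) = (-11)(43.9/548.100).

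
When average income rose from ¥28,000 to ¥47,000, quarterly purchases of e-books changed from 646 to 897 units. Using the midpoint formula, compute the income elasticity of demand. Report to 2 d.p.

ΔQ = 251, ΔI = 19000. Midpoints: Ī = 37,500, Q̄ = 771.5.
ε_I = (ΔQ/ΔI)(Ī/Q̄) = (251/19000)(37500/771.5).

0.64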